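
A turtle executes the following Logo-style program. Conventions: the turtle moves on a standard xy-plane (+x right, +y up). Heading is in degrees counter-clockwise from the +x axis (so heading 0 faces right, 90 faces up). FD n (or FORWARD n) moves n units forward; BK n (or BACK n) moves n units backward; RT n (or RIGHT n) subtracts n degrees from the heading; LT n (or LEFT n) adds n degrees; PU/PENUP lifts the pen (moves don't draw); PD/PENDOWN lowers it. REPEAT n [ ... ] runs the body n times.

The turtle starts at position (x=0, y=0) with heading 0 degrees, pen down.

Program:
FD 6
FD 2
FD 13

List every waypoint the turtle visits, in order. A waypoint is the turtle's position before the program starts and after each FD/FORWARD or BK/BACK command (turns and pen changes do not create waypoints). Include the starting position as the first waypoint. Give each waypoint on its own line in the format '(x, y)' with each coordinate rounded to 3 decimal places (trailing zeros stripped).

Answer: (0, 0)
(6, 0)
(8, 0)
(21, 0)

Derivation:
Executing turtle program step by step:
Start: pos=(0,0), heading=0, pen down
FD 6: (0,0) -> (6,0) [heading=0, draw]
FD 2: (6,0) -> (8,0) [heading=0, draw]
FD 13: (8,0) -> (21,0) [heading=0, draw]
Final: pos=(21,0), heading=0, 3 segment(s) drawn
Waypoints (4 total):
(0, 0)
(6, 0)
(8, 0)
(21, 0)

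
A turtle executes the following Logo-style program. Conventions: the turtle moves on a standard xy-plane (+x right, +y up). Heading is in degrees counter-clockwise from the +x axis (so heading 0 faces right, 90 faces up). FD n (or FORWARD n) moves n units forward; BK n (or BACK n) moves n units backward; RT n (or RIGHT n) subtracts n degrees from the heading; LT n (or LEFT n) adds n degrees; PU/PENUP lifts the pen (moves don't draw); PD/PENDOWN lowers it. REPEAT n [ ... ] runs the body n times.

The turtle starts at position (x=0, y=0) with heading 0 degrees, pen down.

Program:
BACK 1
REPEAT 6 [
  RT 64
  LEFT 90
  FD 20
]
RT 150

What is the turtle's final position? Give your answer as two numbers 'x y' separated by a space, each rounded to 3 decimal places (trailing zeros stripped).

Answer: -2.518 86.952

Derivation:
Executing turtle program step by step:
Start: pos=(0,0), heading=0, pen down
BK 1: (0,0) -> (-1,0) [heading=0, draw]
REPEAT 6 [
  -- iteration 1/6 --
  RT 64: heading 0 -> 296
  LT 90: heading 296 -> 26
  FD 20: (-1,0) -> (16.976,8.767) [heading=26, draw]
  -- iteration 2/6 --
  RT 64: heading 26 -> 322
  LT 90: heading 322 -> 52
  FD 20: (16.976,8.767) -> (29.289,24.528) [heading=52, draw]
  -- iteration 3/6 --
  RT 64: heading 52 -> 348
  LT 90: heading 348 -> 78
  FD 20: (29.289,24.528) -> (33.447,44.091) [heading=78, draw]
  -- iteration 4/6 --
  RT 64: heading 78 -> 14
  LT 90: heading 14 -> 104
  FD 20: (33.447,44.091) -> (28.609,63.497) [heading=104, draw]
  -- iteration 5/6 --
  RT 64: heading 104 -> 40
  LT 90: heading 40 -> 130
  FD 20: (28.609,63.497) -> (15.753,78.817) [heading=130, draw]
  -- iteration 6/6 --
  RT 64: heading 130 -> 66
  LT 90: heading 66 -> 156
  FD 20: (15.753,78.817) -> (-2.518,86.952) [heading=156, draw]
]
RT 150: heading 156 -> 6
Final: pos=(-2.518,86.952), heading=6, 7 segment(s) drawn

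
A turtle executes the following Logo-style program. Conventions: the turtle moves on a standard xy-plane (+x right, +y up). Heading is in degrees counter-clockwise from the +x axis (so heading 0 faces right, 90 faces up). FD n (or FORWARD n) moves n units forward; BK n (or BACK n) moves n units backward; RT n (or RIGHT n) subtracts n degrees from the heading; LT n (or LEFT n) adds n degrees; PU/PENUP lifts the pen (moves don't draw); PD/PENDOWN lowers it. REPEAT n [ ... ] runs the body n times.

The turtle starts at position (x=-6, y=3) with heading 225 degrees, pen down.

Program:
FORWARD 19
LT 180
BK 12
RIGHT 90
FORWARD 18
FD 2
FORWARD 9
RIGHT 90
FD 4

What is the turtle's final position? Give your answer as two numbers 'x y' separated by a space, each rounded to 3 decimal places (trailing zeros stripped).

Executing turtle program step by step:
Start: pos=(-6,3), heading=225, pen down
FD 19: (-6,3) -> (-19.435,-10.435) [heading=225, draw]
LT 180: heading 225 -> 45
BK 12: (-19.435,-10.435) -> (-27.92,-18.92) [heading=45, draw]
RT 90: heading 45 -> 315
FD 18: (-27.92,-18.92) -> (-15.192,-31.648) [heading=315, draw]
FD 2: (-15.192,-31.648) -> (-13.778,-33.062) [heading=315, draw]
FD 9: (-13.778,-33.062) -> (-7.414,-39.426) [heading=315, draw]
RT 90: heading 315 -> 225
FD 4: (-7.414,-39.426) -> (-10.243,-42.255) [heading=225, draw]
Final: pos=(-10.243,-42.255), heading=225, 6 segment(s) drawn

Answer: -10.243 -42.255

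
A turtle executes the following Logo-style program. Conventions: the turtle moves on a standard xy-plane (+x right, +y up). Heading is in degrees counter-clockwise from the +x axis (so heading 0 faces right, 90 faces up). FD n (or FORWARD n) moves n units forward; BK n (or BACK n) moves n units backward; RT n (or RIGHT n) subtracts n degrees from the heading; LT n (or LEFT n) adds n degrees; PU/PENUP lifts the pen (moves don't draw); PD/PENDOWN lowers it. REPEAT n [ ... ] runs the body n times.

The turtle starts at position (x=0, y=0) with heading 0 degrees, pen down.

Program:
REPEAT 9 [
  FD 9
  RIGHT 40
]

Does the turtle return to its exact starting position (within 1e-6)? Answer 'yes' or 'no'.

Answer: yes

Derivation:
Executing turtle program step by step:
Start: pos=(0,0), heading=0, pen down
REPEAT 9 [
  -- iteration 1/9 --
  FD 9: (0,0) -> (9,0) [heading=0, draw]
  RT 40: heading 0 -> 320
  -- iteration 2/9 --
  FD 9: (9,0) -> (15.894,-5.785) [heading=320, draw]
  RT 40: heading 320 -> 280
  -- iteration 3/9 --
  FD 9: (15.894,-5.785) -> (17.457,-14.648) [heading=280, draw]
  RT 40: heading 280 -> 240
  -- iteration 4/9 --
  FD 9: (17.457,-14.648) -> (12.957,-22.443) [heading=240, draw]
  RT 40: heading 240 -> 200
  -- iteration 5/9 --
  FD 9: (12.957,-22.443) -> (4.5,-25.521) [heading=200, draw]
  RT 40: heading 200 -> 160
  -- iteration 6/9 --
  FD 9: (4.5,-25.521) -> (-3.957,-22.443) [heading=160, draw]
  RT 40: heading 160 -> 120
  -- iteration 7/9 --
  FD 9: (-3.957,-22.443) -> (-8.457,-14.648) [heading=120, draw]
  RT 40: heading 120 -> 80
  -- iteration 8/9 --
  FD 9: (-8.457,-14.648) -> (-6.894,-5.785) [heading=80, draw]
  RT 40: heading 80 -> 40
  -- iteration 9/9 --
  FD 9: (-6.894,-5.785) -> (0,0) [heading=40, draw]
  RT 40: heading 40 -> 0
]
Final: pos=(0,0), heading=0, 9 segment(s) drawn

Start position: (0, 0)
Final position: (0, 0)
Distance = 0; < 1e-6 -> CLOSED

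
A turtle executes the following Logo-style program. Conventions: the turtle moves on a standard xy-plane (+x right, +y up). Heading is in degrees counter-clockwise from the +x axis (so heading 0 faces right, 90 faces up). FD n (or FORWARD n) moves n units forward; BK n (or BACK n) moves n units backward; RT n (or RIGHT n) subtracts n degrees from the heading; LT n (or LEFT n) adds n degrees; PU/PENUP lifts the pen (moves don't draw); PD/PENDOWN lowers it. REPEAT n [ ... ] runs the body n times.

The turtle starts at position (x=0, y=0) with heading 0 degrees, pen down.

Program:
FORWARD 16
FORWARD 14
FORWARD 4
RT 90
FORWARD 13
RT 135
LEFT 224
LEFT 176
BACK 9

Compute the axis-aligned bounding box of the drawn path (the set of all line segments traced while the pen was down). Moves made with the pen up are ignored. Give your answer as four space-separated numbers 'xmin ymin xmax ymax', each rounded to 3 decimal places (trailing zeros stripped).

Answer: 0 -13.784 42.966 0

Derivation:
Executing turtle program step by step:
Start: pos=(0,0), heading=0, pen down
FD 16: (0,0) -> (16,0) [heading=0, draw]
FD 14: (16,0) -> (30,0) [heading=0, draw]
FD 4: (30,0) -> (34,0) [heading=0, draw]
RT 90: heading 0 -> 270
FD 13: (34,0) -> (34,-13) [heading=270, draw]
RT 135: heading 270 -> 135
LT 224: heading 135 -> 359
LT 176: heading 359 -> 175
BK 9: (34,-13) -> (42.966,-13.784) [heading=175, draw]
Final: pos=(42.966,-13.784), heading=175, 5 segment(s) drawn

Segment endpoints: x in {0, 16, 30, 34, 42.966}, y in {-13.784, -13, 0}
xmin=0, ymin=-13.784, xmax=42.966, ymax=0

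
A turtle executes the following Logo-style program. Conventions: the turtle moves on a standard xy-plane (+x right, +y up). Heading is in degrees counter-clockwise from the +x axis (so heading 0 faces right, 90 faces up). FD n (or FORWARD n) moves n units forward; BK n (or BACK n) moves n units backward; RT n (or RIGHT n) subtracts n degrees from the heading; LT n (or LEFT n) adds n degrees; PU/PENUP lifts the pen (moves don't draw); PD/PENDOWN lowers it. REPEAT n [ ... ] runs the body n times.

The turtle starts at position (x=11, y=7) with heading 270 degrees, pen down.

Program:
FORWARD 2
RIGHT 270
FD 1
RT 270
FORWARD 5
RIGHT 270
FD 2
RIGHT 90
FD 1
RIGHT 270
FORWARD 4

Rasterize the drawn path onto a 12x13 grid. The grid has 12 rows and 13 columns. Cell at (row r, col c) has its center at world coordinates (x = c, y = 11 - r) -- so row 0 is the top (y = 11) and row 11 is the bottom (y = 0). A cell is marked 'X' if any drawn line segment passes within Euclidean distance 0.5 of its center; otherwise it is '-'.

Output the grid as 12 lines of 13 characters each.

Answer: ------XXXXX--
----------XXX
------------X
------------X
-----------XX
-----------XX
-----------XX
-------------
-------------
-------------
-------------
-------------

Derivation:
Segment 0: (11,7) -> (11,5)
Segment 1: (11,5) -> (12,5)
Segment 2: (12,5) -> (12,10)
Segment 3: (12,10) -> (10,10)
Segment 4: (10,10) -> (10,11)
Segment 5: (10,11) -> (6,11)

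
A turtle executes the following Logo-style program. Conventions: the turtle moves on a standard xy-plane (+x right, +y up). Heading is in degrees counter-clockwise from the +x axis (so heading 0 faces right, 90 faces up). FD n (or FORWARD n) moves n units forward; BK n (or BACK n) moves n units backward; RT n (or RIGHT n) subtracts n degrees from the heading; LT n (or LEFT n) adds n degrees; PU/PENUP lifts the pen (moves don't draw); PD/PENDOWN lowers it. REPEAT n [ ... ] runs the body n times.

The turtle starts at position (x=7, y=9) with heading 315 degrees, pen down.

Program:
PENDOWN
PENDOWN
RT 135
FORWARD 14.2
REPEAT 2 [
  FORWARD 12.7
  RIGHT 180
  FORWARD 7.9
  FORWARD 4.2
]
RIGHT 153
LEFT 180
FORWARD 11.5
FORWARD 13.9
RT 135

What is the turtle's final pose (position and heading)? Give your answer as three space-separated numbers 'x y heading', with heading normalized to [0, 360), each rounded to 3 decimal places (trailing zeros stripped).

Executing turtle program step by step:
Start: pos=(7,9), heading=315, pen down
PD: pen down
PD: pen down
RT 135: heading 315 -> 180
FD 14.2: (7,9) -> (-7.2,9) [heading=180, draw]
REPEAT 2 [
  -- iteration 1/2 --
  FD 12.7: (-7.2,9) -> (-19.9,9) [heading=180, draw]
  RT 180: heading 180 -> 0
  FD 7.9: (-19.9,9) -> (-12,9) [heading=0, draw]
  FD 4.2: (-12,9) -> (-7.8,9) [heading=0, draw]
  -- iteration 2/2 --
  FD 12.7: (-7.8,9) -> (4.9,9) [heading=0, draw]
  RT 180: heading 0 -> 180
  FD 7.9: (4.9,9) -> (-3,9) [heading=180, draw]
  FD 4.2: (-3,9) -> (-7.2,9) [heading=180, draw]
]
RT 153: heading 180 -> 27
LT 180: heading 27 -> 207
FD 11.5: (-7.2,9) -> (-17.447,3.779) [heading=207, draw]
FD 13.9: (-17.447,3.779) -> (-29.832,-2.531) [heading=207, draw]
RT 135: heading 207 -> 72
Final: pos=(-29.832,-2.531), heading=72, 9 segment(s) drawn

Answer: -29.832 -2.531 72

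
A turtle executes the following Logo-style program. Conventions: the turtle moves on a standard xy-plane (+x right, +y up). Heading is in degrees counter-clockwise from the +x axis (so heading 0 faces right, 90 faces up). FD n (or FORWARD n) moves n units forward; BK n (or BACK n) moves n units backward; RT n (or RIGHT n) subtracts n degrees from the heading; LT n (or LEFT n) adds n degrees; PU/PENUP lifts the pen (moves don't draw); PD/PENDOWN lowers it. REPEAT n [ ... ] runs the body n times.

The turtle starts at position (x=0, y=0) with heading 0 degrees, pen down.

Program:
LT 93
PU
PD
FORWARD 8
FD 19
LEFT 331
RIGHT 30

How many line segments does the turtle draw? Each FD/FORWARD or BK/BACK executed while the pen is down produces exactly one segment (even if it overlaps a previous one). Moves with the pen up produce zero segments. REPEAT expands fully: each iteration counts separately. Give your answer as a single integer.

Answer: 2

Derivation:
Executing turtle program step by step:
Start: pos=(0,0), heading=0, pen down
LT 93: heading 0 -> 93
PU: pen up
PD: pen down
FD 8: (0,0) -> (-0.419,7.989) [heading=93, draw]
FD 19: (-0.419,7.989) -> (-1.413,26.963) [heading=93, draw]
LT 331: heading 93 -> 64
RT 30: heading 64 -> 34
Final: pos=(-1.413,26.963), heading=34, 2 segment(s) drawn
Segments drawn: 2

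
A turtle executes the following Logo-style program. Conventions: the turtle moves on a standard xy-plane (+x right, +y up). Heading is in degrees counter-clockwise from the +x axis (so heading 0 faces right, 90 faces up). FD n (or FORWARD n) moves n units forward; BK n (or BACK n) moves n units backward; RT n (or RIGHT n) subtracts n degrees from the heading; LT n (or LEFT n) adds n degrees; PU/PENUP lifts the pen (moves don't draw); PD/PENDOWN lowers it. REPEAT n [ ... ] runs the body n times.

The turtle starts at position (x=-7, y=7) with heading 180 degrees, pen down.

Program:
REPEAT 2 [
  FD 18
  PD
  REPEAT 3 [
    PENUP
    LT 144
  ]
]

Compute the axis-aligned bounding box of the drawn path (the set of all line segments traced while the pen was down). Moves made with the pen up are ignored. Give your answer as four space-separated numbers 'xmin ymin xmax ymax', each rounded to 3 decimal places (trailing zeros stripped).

Answer: -25 7 -7 7

Derivation:
Executing turtle program step by step:
Start: pos=(-7,7), heading=180, pen down
REPEAT 2 [
  -- iteration 1/2 --
  FD 18: (-7,7) -> (-25,7) [heading=180, draw]
  PD: pen down
  REPEAT 3 [
    -- iteration 1/3 --
    PU: pen up
    LT 144: heading 180 -> 324
    -- iteration 2/3 --
    PU: pen up
    LT 144: heading 324 -> 108
    -- iteration 3/3 --
    PU: pen up
    LT 144: heading 108 -> 252
  ]
  -- iteration 2/2 --
  FD 18: (-25,7) -> (-30.562,-10.119) [heading=252, move]
  PD: pen down
  REPEAT 3 [
    -- iteration 1/3 --
    PU: pen up
    LT 144: heading 252 -> 36
    -- iteration 2/3 --
    PU: pen up
    LT 144: heading 36 -> 180
    -- iteration 3/3 --
    PU: pen up
    LT 144: heading 180 -> 324
  ]
]
Final: pos=(-30.562,-10.119), heading=324, 1 segment(s) drawn

Segment endpoints: x in {-25, -7}, y in {7, 7}
xmin=-25, ymin=7, xmax=-7, ymax=7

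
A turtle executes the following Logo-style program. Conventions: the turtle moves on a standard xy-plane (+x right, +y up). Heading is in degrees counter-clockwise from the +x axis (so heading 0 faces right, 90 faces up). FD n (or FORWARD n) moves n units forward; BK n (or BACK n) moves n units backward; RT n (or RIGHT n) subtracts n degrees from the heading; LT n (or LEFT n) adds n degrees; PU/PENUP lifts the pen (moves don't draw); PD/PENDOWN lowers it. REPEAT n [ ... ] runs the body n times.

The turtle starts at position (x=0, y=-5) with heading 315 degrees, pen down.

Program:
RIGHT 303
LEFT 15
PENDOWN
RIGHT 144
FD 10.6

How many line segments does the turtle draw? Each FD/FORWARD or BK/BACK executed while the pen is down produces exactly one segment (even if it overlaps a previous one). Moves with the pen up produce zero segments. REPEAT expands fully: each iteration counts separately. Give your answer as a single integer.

Answer: 1

Derivation:
Executing turtle program step by step:
Start: pos=(0,-5), heading=315, pen down
RT 303: heading 315 -> 12
LT 15: heading 12 -> 27
PD: pen down
RT 144: heading 27 -> 243
FD 10.6: (0,-5) -> (-4.812,-14.445) [heading=243, draw]
Final: pos=(-4.812,-14.445), heading=243, 1 segment(s) drawn
Segments drawn: 1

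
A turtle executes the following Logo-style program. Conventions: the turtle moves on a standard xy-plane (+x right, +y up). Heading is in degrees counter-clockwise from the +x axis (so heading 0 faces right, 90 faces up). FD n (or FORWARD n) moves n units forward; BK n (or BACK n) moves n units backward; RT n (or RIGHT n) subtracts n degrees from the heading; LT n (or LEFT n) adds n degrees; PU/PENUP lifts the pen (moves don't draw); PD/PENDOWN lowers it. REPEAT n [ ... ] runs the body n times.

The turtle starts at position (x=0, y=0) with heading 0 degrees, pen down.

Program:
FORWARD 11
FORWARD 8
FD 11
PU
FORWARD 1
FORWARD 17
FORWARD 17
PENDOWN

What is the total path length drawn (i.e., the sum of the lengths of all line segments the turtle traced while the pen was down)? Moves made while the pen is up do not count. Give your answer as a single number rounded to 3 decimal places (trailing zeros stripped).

Answer: 30

Derivation:
Executing turtle program step by step:
Start: pos=(0,0), heading=0, pen down
FD 11: (0,0) -> (11,0) [heading=0, draw]
FD 8: (11,0) -> (19,0) [heading=0, draw]
FD 11: (19,0) -> (30,0) [heading=0, draw]
PU: pen up
FD 1: (30,0) -> (31,0) [heading=0, move]
FD 17: (31,0) -> (48,0) [heading=0, move]
FD 17: (48,0) -> (65,0) [heading=0, move]
PD: pen down
Final: pos=(65,0), heading=0, 3 segment(s) drawn

Segment lengths:
  seg 1: (0,0) -> (11,0), length = 11
  seg 2: (11,0) -> (19,0), length = 8
  seg 3: (19,0) -> (30,0), length = 11
Total = 30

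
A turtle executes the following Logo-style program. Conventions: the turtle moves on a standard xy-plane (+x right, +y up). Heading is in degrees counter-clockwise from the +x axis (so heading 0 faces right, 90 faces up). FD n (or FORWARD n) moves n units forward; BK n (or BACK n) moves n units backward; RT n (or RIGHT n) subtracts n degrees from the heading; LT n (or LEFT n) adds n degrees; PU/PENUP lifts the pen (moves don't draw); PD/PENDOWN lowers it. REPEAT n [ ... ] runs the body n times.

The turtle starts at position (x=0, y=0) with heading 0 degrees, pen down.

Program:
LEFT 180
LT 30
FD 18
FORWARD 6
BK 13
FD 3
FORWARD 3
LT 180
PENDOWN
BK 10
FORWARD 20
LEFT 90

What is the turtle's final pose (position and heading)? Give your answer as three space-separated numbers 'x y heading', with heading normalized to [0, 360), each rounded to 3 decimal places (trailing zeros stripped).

Answer: -6.062 -3.5 120

Derivation:
Executing turtle program step by step:
Start: pos=(0,0), heading=0, pen down
LT 180: heading 0 -> 180
LT 30: heading 180 -> 210
FD 18: (0,0) -> (-15.588,-9) [heading=210, draw]
FD 6: (-15.588,-9) -> (-20.785,-12) [heading=210, draw]
BK 13: (-20.785,-12) -> (-9.526,-5.5) [heading=210, draw]
FD 3: (-9.526,-5.5) -> (-12.124,-7) [heading=210, draw]
FD 3: (-12.124,-7) -> (-14.722,-8.5) [heading=210, draw]
LT 180: heading 210 -> 30
PD: pen down
BK 10: (-14.722,-8.5) -> (-23.383,-13.5) [heading=30, draw]
FD 20: (-23.383,-13.5) -> (-6.062,-3.5) [heading=30, draw]
LT 90: heading 30 -> 120
Final: pos=(-6.062,-3.5), heading=120, 7 segment(s) drawn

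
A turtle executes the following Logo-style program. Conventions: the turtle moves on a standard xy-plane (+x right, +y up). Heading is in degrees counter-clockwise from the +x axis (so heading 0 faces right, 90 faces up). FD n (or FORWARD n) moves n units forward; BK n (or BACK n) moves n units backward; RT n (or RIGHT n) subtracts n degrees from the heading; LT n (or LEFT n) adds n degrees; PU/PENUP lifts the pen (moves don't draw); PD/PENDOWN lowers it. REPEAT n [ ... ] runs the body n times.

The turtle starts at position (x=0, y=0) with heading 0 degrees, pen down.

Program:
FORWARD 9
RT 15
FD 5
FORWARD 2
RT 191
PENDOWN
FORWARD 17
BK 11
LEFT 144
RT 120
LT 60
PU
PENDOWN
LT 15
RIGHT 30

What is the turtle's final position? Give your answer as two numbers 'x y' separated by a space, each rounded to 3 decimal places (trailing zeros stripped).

Executing turtle program step by step:
Start: pos=(0,0), heading=0, pen down
FD 9: (0,0) -> (9,0) [heading=0, draw]
RT 15: heading 0 -> 345
FD 5: (9,0) -> (13.83,-1.294) [heading=345, draw]
FD 2: (13.83,-1.294) -> (15.761,-1.812) [heading=345, draw]
RT 191: heading 345 -> 154
PD: pen down
FD 17: (15.761,-1.812) -> (0.482,5.641) [heading=154, draw]
BK 11: (0.482,5.641) -> (10.369,0.818) [heading=154, draw]
LT 144: heading 154 -> 298
RT 120: heading 298 -> 178
LT 60: heading 178 -> 238
PU: pen up
PD: pen down
LT 15: heading 238 -> 253
RT 30: heading 253 -> 223
Final: pos=(10.369,0.818), heading=223, 5 segment(s) drawn

Answer: 10.369 0.818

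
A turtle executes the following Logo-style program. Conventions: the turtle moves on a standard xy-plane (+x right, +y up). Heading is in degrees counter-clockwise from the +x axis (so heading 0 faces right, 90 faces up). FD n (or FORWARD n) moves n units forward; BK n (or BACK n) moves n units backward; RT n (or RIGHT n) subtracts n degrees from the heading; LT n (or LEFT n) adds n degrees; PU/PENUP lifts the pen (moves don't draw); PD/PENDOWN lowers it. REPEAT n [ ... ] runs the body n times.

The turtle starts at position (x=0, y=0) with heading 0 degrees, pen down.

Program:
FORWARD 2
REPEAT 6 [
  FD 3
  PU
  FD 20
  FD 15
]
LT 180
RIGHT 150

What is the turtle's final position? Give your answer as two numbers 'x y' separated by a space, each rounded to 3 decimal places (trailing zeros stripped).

Answer: 230 0

Derivation:
Executing turtle program step by step:
Start: pos=(0,0), heading=0, pen down
FD 2: (0,0) -> (2,0) [heading=0, draw]
REPEAT 6 [
  -- iteration 1/6 --
  FD 3: (2,0) -> (5,0) [heading=0, draw]
  PU: pen up
  FD 20: (5,0) -> (25,0) [heading=0, move]
  FD 15: (25,0) -> (40,0) [heading=0, move]
  -- iteration 2/6 --
  FD 3: (40,0) -> (43,0) [heading=0, move]
  PU: pen up
  FD 20: (43,0) -> (63,0) [heading=0, move]
  FD 15: (63,0) -> (78,0) [heading=0, move]
  -- iteration 3/6 --
  FD 3: (78,0) -> (81,0) [heading=0, move]
  PU: pen up
  FD 20: (81,0) -> (101,0) [heading=0, move]
  FD 15: (101,0) -> (116,0) [heading=0, move]
  -- iteration 4/6 --
  FD 3: (116,0) -> (119,0) [heading=0, move]
  PU: pen up
  FD 20: (119,0) -> (139,0) [heading=0, move]
  FD 15: (139,0) -> (154,0) [heading=0, move]
  -- iteration 5/6 --
  FD 3: (154,0) -> (157,0) [heading=0, move]
  PU: pen up
  FD 20: (157,0) -> (177,0) [heading=0, move]
  FD 15: (177,0) -> (192,0) [heading=0, move]
  -- iteration 6/6 --
  FD 3: (192,0) -> (195,0) [heading=0, move]
  PU: pen up
  FD 20: (195,0) -> (215,0) [heading=0, move]
  FD 15: (215,0) -> (230,0) [heading=0, move]
]
LT 180: heading 0 -> 180
RT 150: heading 180 -> 30
Final: pos=(230,0), heading=30, 2 segment(s) drawn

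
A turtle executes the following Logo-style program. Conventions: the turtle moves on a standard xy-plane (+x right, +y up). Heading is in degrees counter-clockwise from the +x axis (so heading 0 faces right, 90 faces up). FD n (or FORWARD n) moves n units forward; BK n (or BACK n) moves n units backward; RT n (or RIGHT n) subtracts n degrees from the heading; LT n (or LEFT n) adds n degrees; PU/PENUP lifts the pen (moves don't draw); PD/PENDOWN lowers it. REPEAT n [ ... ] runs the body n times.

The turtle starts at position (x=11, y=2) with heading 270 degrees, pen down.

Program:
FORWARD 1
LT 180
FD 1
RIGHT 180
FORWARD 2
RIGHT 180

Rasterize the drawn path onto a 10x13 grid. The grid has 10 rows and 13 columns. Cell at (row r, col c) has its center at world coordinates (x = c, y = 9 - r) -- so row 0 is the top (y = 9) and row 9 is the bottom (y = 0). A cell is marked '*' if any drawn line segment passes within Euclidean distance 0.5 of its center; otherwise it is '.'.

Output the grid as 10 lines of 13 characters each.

Answer: .............
.............
.............
.............
.............
.............
.............
...........*.
...........*.
...........*.

Derivation:
Segment 0: (11,2) -> (11,1)
Segment 1: (11,1) -> (11,2)
Segment 2: (11,2) -> (11,0)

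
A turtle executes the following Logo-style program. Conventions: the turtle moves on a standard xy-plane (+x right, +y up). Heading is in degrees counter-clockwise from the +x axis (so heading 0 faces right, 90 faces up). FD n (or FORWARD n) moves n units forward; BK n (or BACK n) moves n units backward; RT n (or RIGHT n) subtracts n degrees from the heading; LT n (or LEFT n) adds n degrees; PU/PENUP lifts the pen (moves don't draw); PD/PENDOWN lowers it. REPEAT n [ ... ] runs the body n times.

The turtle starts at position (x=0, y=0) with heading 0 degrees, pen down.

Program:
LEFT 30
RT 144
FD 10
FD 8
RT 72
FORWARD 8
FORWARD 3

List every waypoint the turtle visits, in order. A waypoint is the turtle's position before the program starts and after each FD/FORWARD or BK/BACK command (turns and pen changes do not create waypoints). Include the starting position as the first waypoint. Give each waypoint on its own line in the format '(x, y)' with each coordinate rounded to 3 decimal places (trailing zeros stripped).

Executing turtle program step by step:
Start: pos=(0,0), heading=0, pen down
LT 30: heading 0 -> 30
RT 144: heading 30 -> 246
FD 10: (0,0) -> (-4.067,-9.135) [heading=246, draw]
FD 8: (-4.067,-9.135) -> (-7.321,-16.444) [heading=246, draw]
RT 72: heading 246 -> 174
FD 8: (-7.321,-16.444) -> (-15.277,-15.608) [heading=174, draw]
FD 3: (-15.277,-15.608) -> (-18.261,-15.294) [heading=174, draw]
Final: pos=(-18.261,-15.294), heading=174, 4 segment(s) drawn
Waypoints (5 total):
(0, 0)
(-4.067, -9.135)
(-7.321, -16.444)
(-15.277, -15.608)
(-18.261, -15.294)

Answer: (0, 0)
(-4.067, -9.135)
(-7.321, -16.444)
(-15.277, -15.608)
(-18.261, -15.294)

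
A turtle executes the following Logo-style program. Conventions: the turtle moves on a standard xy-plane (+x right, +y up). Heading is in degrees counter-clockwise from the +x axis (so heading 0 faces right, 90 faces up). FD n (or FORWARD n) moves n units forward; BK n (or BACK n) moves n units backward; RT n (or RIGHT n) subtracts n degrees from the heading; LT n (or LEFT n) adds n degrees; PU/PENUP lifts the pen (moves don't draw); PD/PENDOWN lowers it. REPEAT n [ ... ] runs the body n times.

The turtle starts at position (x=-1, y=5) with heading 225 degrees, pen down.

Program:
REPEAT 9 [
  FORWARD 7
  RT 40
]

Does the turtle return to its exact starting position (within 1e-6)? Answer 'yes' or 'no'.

Executing turtle program step by step:
Start: pos=(-1,5), heading=225, pen down
REPEAT 9 [
  -- iteration 1/9 --
  FD 7: (-1,5) -> (-5.95,0.05) [heading=225, draw]
  RT 40: heading 225 -> 185
  -- iteration 2/9 --
  FD 7: (-5.95,0.05) -> (-12.923,-0.56) [heading=185, draw]
  RT 40: heading 185 -> 145
  -- iteration 3/9 --
  FD 7: (-12.923,-0.56) -> (-18.657,3.455) [heading=145, draw]
  RT 40: heading 145 -> 105
  -- iteration 4/9 --
  FD 7: (-18.657,3.455) -> (-20.469,10.217) [heading=105, draw]
  RT 40: heading 105 -> 65
  -- iteration 5/9 --
  FD 7: (-20.469,10.217) -> (-17.511,16.561) [heading=65, draw]
  RT 40: heading 65 -> 25
  -- iteration 6/9 --
  FD 7: (-17.511,16.561) -> (-11.166,19.519) [heading=25, draw]
  RT 40: heading 25 -> 345
  -- iteration 7/9 --
  FD 7: (-11.166,19.519) -> (-4.405,17.707) [heading=345, draw]
  RT 40: heading 345 -> 305
  -- iteration 8/9 --
  FD 7: (-4.405,17.707) -> (-0.39,11.973) [heading=305, draw]
  RT 40: heading 305 -> 265
  -- iteration 9/9 --
  FD 7: (-0.39,11.973) -> (-1,5) [heading=265, draw]
  RT 40: heading 265 -> 225
]
Final: pos=(-1,5), heading=225, 9 segment(s) drawn

Start position: (-1, 5)
Final position: (-1, 5)
Distance = 0; < 1e-6 -> CLOSED

Answer: yes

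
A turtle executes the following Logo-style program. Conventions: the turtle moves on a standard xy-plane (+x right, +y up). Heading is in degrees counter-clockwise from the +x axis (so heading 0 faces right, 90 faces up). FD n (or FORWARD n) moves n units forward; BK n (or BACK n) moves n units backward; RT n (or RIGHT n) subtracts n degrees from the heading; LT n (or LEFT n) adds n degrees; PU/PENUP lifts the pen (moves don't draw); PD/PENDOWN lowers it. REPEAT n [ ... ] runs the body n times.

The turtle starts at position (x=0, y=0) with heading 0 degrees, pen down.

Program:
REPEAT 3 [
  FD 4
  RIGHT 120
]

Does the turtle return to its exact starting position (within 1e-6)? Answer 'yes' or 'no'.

Answer: yes

Derivation:
Executing turtle program step by step:
Start: pos=(0,0), heading=0, pen down
REPEAT 3 [
  -- iteration 1/3 --
  FD 4: (0,0) -> (4,0) [heading=0, draw]
  RT 120: heading 0 -> 240
  -- iteration 2/3 --
  FD 4: (4,0) -> (2,-3.464) [heading=240, draw]
  RT 120: heading 240 -> 120
  -- iteration 3/3 --
  FD 4: (2,-3.464) -> (0,0) [heading=120, draw]
  RT 120: heading 120 -> 0
]
Final: pos=(0,0), heading=0, 3 segment(s) drawn

Start position: (0, 0)
Final position: (0, 0)
Distance = 0; < 1e-6 -> CLOSED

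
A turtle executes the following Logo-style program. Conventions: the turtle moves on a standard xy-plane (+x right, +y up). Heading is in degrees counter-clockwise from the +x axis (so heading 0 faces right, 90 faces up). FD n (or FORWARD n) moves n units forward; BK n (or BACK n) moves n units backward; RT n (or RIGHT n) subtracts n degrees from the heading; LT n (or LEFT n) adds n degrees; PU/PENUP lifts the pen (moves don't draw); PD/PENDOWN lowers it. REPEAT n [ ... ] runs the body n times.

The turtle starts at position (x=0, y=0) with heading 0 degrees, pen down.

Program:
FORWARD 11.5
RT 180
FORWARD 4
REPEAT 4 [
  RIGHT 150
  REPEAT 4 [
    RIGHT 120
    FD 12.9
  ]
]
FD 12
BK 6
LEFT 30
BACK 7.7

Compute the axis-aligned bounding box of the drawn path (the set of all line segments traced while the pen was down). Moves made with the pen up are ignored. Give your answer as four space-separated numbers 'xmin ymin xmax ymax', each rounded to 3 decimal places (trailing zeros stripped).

Answer: -4.5 -24.072 31.572 11.172

Derivation:
Executing turtle program step by step:
Start: pos=(0,0), heading=0, pen down
FD 11.5: (0,0) -> (11.5,0) [heading=0, draw]
RT 180: heading 0 -> 180
FD 4: (11.5,0) -> (7.5,0) [heading=180, draw]
REPEAT 4 [
  -- iteration 1/4 --
  RT 150: heading 180 -> 30
  REPEAT 4 [
    -- iteration 1/4 --
    RT 120: heading 30 -> 270
    FD 12.9: (7.5,0) -> (7.5,-12.9) [heading=270, draw]
    -- iteration 2/4 --
    RT 120: heading 270 -> 150
    FD 12.9: (7.5,-12.9) -> (-3.672,-6.45) [heading=150, draw]
    -- iteration 3/4 --
    RT 120: heading 150 -> 30
    FD 12.9: (-3.672,-6.45) -> (7.5,0) [heading=30, draw]
    -- iteration 4/4 --
    RT 120: heading 30 -> 270
    FD 12.9: (7.5,0) -> (7.5,-12.9) [heading=270, draw]
  ]
  -- iteration 2/4 --
  RT 150: heading 270 -> 120
  REPEAT 4 [
    -- iteration 1/4 --
    RT 120: heading 120 -> 0
    FD 12.9: (7.5,-12.9) -> (20.4,-12.9) [heading=0, draw]
    -- iteration 2/4 --
    RT 120: heading 0 -> 240
    FD 12.9: (20.4,-12.9) -> (13.95,-24.072) [heading=240, draw]
    -- iteration 3/4 --
    RT 120: heading 240 -> 120
    FD 12.9: (13.95,-24.072) -> (7.5,-12.9) [heading=120, draw]
    -- iteration 4/4 --
    RT 120: heading 120 -> 0
    FD 12.9: (7.5,-12.9) -> (20.4,-12.9) [heading=0, draw]
  ]
  -- iteration 3/4 --
  RT 150: heading 0 -> 210
  REPEAT 4 [
    -- iteration 1/4 --
    RT 120: heading 210 -> 90
    FD 12.9: (20.4,-12.9) -> (20.4,0) [heading=90, draw]
    -- iteration 2/4 --
    RT 120: heading 90 -> 330
    FD 12.9: (20.4,0) -> (31.572,-6.45) [heading=330, draw]
    -- iteration 3/4 --
    RT 120: heading 330 -> 210
    FD 12.9: (31.572,-6.45) -> (20.4,-12.9) [heading=210, draw]
    -- iteration 4/4 --
    RT 120: heading 210 -> 90
    FD 12.9: (20.4,-12.9) -> (20.4,0) [heading=90, draw]
  ]
  -- iteration 4/4 --
  RT 150: heading 90 -> 300
  REPEAT 4 [
    -- iteration 1/4 --
    RT 120: heading 300 -> 180
    FD 12.9: (20.4,0) -> (7.5,0) [heading=180, draw]
    -- iteration 2/4 --
    RT 120: heading 180 -> 60
    FD 12.9: (7.5,0) -> (13.95,11.172) [heading=60, draw]
    -- iteration 3/4 --
    RT 120: heading 60 -> 300
    FD 12.9: (13.95,11.172) -> (20.4,0) [heading=300, draw]
    -- iteration 4/4 --
    RT 120: heading 300 -> 180
    FD 12.9: (20.4,0) -> (7.5,0) [heading=180, draw]
  ]
]
FD 12: (7.5,0) -> (-4.5,0) [heading=180, draw]
BK 6: (-4.5,0) -> (1.5,0) [heading=180, draw]
LT 30: heading 180 -> 210
BK 7.7: (1.5,0) -> (8.168,3.85) [heading=210, draw]
Final: pos=(8.168,3.85), heading=210, 21 segment(s) drawn

Segment endpoints: x in {-4.5, -3.672, 0, 1.5, 7.5, 7.5, 7.5, 7.5, 7.5, 7.5, 7.5, 8.168, 11.5, 13.95, 13.95, 20.4, 20.4, 20.4, 20.4, 20.4, 31.572}, y in {-24.072, -12.9, -12.9, -12.9, -12.9, -12.9, -12.9, -6.45, -6.45, 0, 0, 0, 0, 0, 0, 0, 0, 0, 0, 3.85, 11.172}
xmin=-4.5, ymin=-24.072, xmax=31.572, ymax=11.172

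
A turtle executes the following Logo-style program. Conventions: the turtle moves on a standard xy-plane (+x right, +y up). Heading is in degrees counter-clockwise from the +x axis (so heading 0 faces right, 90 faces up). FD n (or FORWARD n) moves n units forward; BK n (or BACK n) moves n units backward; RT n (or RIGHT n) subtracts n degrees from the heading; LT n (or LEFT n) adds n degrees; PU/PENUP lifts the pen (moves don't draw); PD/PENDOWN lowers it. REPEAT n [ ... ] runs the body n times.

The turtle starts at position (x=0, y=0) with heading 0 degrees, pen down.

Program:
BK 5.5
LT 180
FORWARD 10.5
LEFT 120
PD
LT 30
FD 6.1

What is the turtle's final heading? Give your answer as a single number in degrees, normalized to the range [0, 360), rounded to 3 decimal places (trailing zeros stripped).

Answer: 330

Derivation:
Executing turtle program step by step:
Start: pos=(0,0), heading=0, pen down
BK 5.5: (0,0) -> (-5.5,0) [heading=0, draw]
LT 180: heading 0 -> 180
FD 10.5: (-5.5,0) -> (-16,0) [heading=180, draw]
LT 120: heading 180 -> 300
PD: pen down
LT 30: heading 300 -> 330
FD 6.1: (-16,0) -> (-10.717,-3.05) [heading=330, draw]
Final: pos=(-10.717,-3.05), heading=330, 3 segment(s) drawn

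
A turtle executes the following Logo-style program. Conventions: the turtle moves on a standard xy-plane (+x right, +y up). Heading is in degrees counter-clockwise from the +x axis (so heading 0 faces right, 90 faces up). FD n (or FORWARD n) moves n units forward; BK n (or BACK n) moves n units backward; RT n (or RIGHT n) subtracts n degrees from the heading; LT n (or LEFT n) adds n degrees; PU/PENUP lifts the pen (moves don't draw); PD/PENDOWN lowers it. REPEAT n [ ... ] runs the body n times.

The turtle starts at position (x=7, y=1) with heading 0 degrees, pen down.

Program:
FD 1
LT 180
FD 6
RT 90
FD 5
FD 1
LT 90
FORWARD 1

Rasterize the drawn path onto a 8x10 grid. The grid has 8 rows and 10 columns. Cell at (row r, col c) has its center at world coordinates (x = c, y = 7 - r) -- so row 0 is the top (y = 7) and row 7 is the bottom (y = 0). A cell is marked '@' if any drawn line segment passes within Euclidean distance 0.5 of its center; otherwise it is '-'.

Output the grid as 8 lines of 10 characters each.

Answer: -@@-------
--@-------
--@-------
--@-------
--@-------
--@-------
--@@@@@@@-
----------

Derivation:
Segment 0: (7,1) -> (8,1)
Segment 1: (8,1) -> (2,1)
Segment 2: (2,1) -> (2,6)
Segment 3: (2,6) -> (2,7)
Segment 4: (2,7) -> (1,7)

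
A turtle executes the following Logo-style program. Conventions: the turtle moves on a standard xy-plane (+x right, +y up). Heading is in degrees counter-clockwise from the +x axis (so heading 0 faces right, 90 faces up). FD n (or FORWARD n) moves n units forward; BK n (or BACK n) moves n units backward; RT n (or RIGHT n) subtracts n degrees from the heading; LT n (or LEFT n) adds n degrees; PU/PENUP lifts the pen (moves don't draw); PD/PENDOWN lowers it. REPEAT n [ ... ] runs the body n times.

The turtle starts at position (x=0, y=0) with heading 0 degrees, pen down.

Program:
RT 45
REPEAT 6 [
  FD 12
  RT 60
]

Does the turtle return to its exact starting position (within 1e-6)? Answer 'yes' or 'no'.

Executing turtle program step by step:
Start: pos=(0,0), heading=0, pen down
RT 45: heading 0 -> 315
REPEAT 6 [
  -- iteration 1/6 --
  FD 12: (0,0) -> (8.485,-8.485) [heading=315, draw]
  RT 60: heading 315 -> 255
  -- iteration 2/6 --
  FD 12: (8.485,-8.485) -> (5.379,-20.076) [heading=255, draw]
  RT 60: heading 255 -> 195
  -- iteration 3/6 --
  FD 12: (5.379,-20.076) -> (-6.212,-23.182) [heading=195, draw]
  RT 60: heading 195 -> 135
  -- iteration 4/6 --
  FD 12: (-6.212,-23.182) -> (-14.697,-14.697) [heading=135, draw]
  RT 60: heading 135 -> 75
  -- iteration 5/6 --
  FD 12: (-14.697,-14.697) -> (-11.591,-3.106) [heading=75, draw]
  RT 60: heading 75 -> 15
  -- iteration 6/6 --
  FD 12: (-11.591,-3.106) -> (0,0) [heading=15, draw]
  RT 60: heading 15 -> 315
]
Final: pos=(0,0), heading=315, 6 segment(s) drawn

Start position: (0, 0)
Final position: (0, 0)
Distance = 0; < 1e-6 -> CLOSED

Answer: yes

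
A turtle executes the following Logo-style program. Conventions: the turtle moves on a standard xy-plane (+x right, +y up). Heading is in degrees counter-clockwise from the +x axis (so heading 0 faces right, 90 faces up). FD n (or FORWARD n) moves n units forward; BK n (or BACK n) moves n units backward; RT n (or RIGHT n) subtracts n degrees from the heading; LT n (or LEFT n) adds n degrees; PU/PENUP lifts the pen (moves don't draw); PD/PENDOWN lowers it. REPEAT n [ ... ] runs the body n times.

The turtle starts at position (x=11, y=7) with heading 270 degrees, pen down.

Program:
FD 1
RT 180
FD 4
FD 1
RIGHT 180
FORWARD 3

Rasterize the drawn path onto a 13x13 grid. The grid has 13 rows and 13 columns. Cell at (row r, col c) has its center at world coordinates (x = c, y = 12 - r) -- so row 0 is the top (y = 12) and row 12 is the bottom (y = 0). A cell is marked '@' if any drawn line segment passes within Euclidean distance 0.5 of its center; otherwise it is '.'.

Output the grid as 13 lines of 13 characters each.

Segment 0: (11,7) -> (11,6)
Segment 1: (11,6) -> (11,10)
Segment 2: (11,10) -> (11,11)
Segment 3: (11,11) -> (11,8)

Answer: .............
...........@.
...........@.
...........@.
...........@.
...........@.
...........@.
.............
.............
.............
.............
.............
.............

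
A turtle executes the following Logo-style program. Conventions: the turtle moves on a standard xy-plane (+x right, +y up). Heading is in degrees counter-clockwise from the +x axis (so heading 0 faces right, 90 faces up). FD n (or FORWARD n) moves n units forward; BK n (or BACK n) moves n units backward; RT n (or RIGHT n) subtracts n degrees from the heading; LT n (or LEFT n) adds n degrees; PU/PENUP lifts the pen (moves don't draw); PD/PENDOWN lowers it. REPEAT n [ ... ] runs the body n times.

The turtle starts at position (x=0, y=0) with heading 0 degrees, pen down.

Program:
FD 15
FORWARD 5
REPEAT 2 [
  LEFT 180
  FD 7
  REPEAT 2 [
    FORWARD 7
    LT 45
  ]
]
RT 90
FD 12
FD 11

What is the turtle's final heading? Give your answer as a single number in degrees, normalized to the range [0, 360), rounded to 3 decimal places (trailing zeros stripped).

Answer: 90

Derivation:
Executing turtle program step by step:
Start: pos=(0,0), heading=0, pen down
FD 15: (0,0) -> (15,0) [heading=0, draw]
FD 5: (15,0) -> (20,0) [heading=0, draw]
REPEAT 2 [
  -- iteration 1/2 --
  LT 180: heading 0 -> 180
  FD 7: (20,0) -> (13,0) [heading=180, draw]
  REPEAT 2 [
    -- iteration 1/2 --
    FD 7: (13,0) -> (6,0) [heading=180, draw]
    LT 45: heading 180 -> 225
    -- iteration 2/2 --
    FD 7: (6,0) -> (1.05,-4.95) [heading=225, draw]
    LT 45: heading 225 -> 270
  ]
  -- iteration 2/2 --
  LT 180: heading 270 -> 90
  FD 7: (1.05,-4.95) -> (1.05,2.05) [heading=90, draw]
  REPEAT 2 [
    -- iteration 1/2 --
    FD 7: (1.05,2.05) -> (1.05,9.05) [heading=90, draw]
    LT 45: heading 90 -> 135
    -- iteration 2/2 --
    FD 7: (1.05,9.05) -> (-3.899,14) [heading=135, draw]
    LT 45: heading 135 -> 180
  ]
]
RT 90: heading 180 -> 90
FD 12: (-3.899,14) -> (-3.899,26) [heading=90, draw]
FD 11: (-3.899,26) -> (-3.899,37) [heading=90, draw]
Final: pos=(-3.899,37), heading=90, 10 segment(s) drawn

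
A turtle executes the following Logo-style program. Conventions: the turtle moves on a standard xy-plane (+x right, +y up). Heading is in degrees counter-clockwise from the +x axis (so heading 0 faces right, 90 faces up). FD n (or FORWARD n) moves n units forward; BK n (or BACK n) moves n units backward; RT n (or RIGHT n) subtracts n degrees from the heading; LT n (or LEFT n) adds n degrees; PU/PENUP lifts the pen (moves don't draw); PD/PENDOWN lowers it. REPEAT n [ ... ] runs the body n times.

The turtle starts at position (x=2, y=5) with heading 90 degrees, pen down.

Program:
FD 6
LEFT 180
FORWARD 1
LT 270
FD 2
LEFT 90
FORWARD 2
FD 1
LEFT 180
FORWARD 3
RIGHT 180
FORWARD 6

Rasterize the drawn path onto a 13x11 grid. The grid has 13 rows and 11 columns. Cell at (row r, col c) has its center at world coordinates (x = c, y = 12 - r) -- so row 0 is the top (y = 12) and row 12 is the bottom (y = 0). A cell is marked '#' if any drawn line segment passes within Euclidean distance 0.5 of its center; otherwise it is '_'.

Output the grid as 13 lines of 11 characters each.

Answer: ___________
__#________
###________
#_#________
#_#________
#_#________
#_#________
#_#________
#__________
___________
___________
___________
___________

Derivation:
Segment 0: (2,5) -> (2,11)
Segment 1: (2,11) -> (2,10)
Segment 2: (2,10) -> (0,10)
Segment 3: (0,10) -> (-0,8)
Segment 4: (-0,8) -> (-0,7)
Segment 5: (-0,7) -> (0,10)
Segment 6: (0,10) -> (-0,4)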